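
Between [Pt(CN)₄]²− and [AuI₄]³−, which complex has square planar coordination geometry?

[Pt(CN)₄]²−

For [Pt(CN)₄]²−: Ligand charges: each cyanide is −1. With an overall charge of −2 the platinum centre must be in the +2 oxidation state. Platinum is a group-10 element; Pt(II) is therefore d⁸. A 5d d⁸ ion has a large crystal-field splitting; square planar leaves the high-energy d_{x²−y²} orbital empty and maximises CFSE. → square planar.
For [AuI₄]³−: Summing ligand charges against the −3 overall charge gives an oxidation state of +1 for gold. Gold is a group-11 element; Au(I) is therefore d¹⁰. A d¹⁰ ion has no crystal-field stabilisation preference between square planar and tetrahedral, so four ligands adopt the sterically favoured tetrahedral geometry. → tetrahedral.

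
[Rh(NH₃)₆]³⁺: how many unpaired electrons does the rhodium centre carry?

Ammonia is neutral; balancing the +3 overall charge requires Rh(III).
Rhodium is a group-9 element; Rh(III) is therefore d⁶.
The spin state decides the count: a 4d ion has a large Δₒ and is invariably low-spin.
An octahedral low-spin d⁶ ion is t₂g⁶e_g⁰, giving 0 unpaired electrons.

0 unpaired electrons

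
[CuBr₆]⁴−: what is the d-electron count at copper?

d⁹

Each bromide is −1; balancing the −4 overall charge requires Cu(II).
Cu sits in group 11, so the d-electron count is 11 − 2 = 9.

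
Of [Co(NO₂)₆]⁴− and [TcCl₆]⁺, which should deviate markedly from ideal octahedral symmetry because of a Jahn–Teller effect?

[Co(NO₂)₆]⁴−

[Co(NO₂)₆]⁴−: Each nitro (N-bound nitrite) is −1; balancing the −4 overall charge requires Co(II). Co sits in group 9, so the d-electron count is 9 − 2 = 7. Nitro (N-bound nitrite) is a strong-field ligand (high in the spectrochemical series) for a first-row metal, so the complex is low-spin. The t₂g⁶e_g¹ (low-spin) configuration has an unevenly filled e_g set; the Jahn–Teller theorem predicts a tetragonal distortion (typically axial elongation) to lift the degeneracy.
[TcCl₆]⁺: Each chloride is −1; balancing the +1 overall charge requires Tc(VII). Technetium is a group-7 element; Tc(VII) is therefore d⁰. The d⁰ configuration leaves the e_g set evenly filled (or empty) — no strong Jahn–Teller driving force.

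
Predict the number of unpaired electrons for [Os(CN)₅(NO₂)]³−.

1

Summing ligand charges against the −3 overall charge gives an oxidation state of +3 for osmium.
Group 8 minus oxidation state 3 gives a d⁵ configuration.
The spin state decides the count: a 5d ion has a large Δₒ and is invariably low-spin.
An octahedral low-spin d⁵ ion is t₂g⁵e_g⁰, giving 1 unpaired electron.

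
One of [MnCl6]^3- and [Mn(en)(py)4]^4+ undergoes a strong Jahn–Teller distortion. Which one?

[MnCl6]^3-

[MnCl6]^3-: Each chloride is −1; balancing the −3 overall charge requires Mn(III). Group 7 minus oxidation state 3 gives a d⁴ configuration. Chloride is a weak-field ligand for a first-row metal, so the complex is high-spin. The t₂g³e_g¹ (high-spin) configuration has an unevenly filled e_g set; the Jahn–Teller theorem predicts a tetragonal distortion (typically axial elongation) to lift the degeneracy.
[Mn(en)(py)4]^4+: Summing ligand charges against the +4 overall charge gives an oxidation state of +4 for manganese. Mn sits in group 7, so the d-electron count is 7 − 4 = 3. The d³ configuration leaves the e_g set evenly filled (or empty) — no strong Jahn–Teller driving force.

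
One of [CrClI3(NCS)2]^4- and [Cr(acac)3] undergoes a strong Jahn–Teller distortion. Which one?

[CrClI3(NCS)2]^4-: Each chloride is −1; each iodide is −1; each isothiocyanate is −1; balancing the −4 overall charge requires Cr(II). Cr sits in group 6, so the d-electron count is 6 − 2 = 4. Chloride, iodide, and isothiocyanate are weak-field ligands for a first-row metal, so the complex is high-spin. The t₂g³e_g¹ (high-spin) configuration has an unevenly filled e_g set; the Jahn–Teller theorem predicts a tetragonal distortion (typically axial elongation) to lift the degeneracy.
[Cr(acac)3]: Ligand charges: each acetylacetonate is −1. With an overall charge of 0 the chromium centre must be in the +3 oxidation state. Chromium is a group-6 element; Cr(III) is therefore d³. The d³ configuration leaves the e_g set evenly filled (or empty) — no strong Jahn–Teller driving force.

[CrClI3(NCS)2]^4-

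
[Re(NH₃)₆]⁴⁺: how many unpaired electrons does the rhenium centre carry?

Ligand charges: ammonia is neutral. With an overall charge of +4 the rhenium centre must be in the +4 oxidation state.
Group 7 minus oxidation state 4 gives a d³ configuration.
In an octahedral field the d³ configuration is t₂g³e_g⁰ (only one arrangement possible), giving 3 unpaired electrons.

3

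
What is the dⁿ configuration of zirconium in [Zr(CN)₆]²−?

d⁰

Ligand charges: each cyanide is −1. With an overall charge of −2 the zirconium centre must be in the +4 oxidation state.
Zr sits in group 4, so the d-electron count is 4 − 4 = 0.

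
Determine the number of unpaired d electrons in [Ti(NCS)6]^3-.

1 unpaired electron

Summing ligand charges against the −3 overall charge gives an oxidation state of +3 for titanium.
Ti sits in group 4, so the d-electron count is 4 − 3 = 1.
In an octahedral field the d¹ configuration is t₂g¹e_g⁰ (only one arrangement possible), giving 1 unpaired electron.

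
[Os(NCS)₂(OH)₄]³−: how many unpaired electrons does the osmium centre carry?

1 unpaired electron

Summing ligand charges against the −3 overall charge gives an oxidation state of +3 for osmium.
Group 8 minus oxidation state 3 gives a d⁵ configuration.
The spin state decides the count: a 5d ion has a large Δₒ and is invariably low-spin.
An octahedral low-spin d⁵ ion is t₂g⁵e_g⁰, giving 1 unpaired electron.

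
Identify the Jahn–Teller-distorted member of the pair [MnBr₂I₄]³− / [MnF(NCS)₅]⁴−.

[MnBr₂I₄]³−: Ligand charges: each bromide is −1; each iodide is −1. With an overall charge of −3 the manganese centre must be in the +3 oxidation state. Group 7 minus oxidation state 3 gives a d⁴ configuration. Bromide and iodide are weak-field ligands for a first-row metal, so the complex is high-spin. The t₂g³e_g¹ (high-spin) configuration has an unevenly filled e_g set; the Jahn–Teller theorem predicts a tetragonal distortion (typically axial elongation) to lift the degeneracy.
[MnF(NCS)₅]⁴−: Ligand charges: each fluoride is −1; each isothiocyanate is −1. With an overall charge of −4 the manganese centre must be in the +2 oxidation state. Group 7 minus oxidation state 2 gives a d⁵ configuration. Fluoride and isothiocyanate are weak-field ligands for a first-row metal, so the complex is high-spin. The d⁵ configuration leaves the e_g set evenly filled (or empty) — no strong Jahn–Teller driving force.

[MnBr₂I₄]³−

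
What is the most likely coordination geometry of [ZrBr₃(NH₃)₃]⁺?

Summing ligand charges against the +1 overall charge gives an oxidation state of +4 for zirconium.
Zr sits in group 4, so the d-electron count is 4 − 4 = 0.
With 6 monodentate ligands the coordination number is 6.
Six donors around a single metal centre give an octahedral coordination sphere.

octahedral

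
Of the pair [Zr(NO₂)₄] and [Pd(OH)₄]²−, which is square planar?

[Pd(OH)₄]²−

For [Zr(NO₂)₄]: Each nitro (N-bound nitrite) is −1; balancing the 0 overall charge requires Zr(IV). Zirconium is a group-4 element; Zr(IV) is therefore d⁰. A d⁰ ion has no crystal-field stabilisation preference between square planar and tetrahedral, so four ligands adopt the sterically favoured tetrahedral geometry. → tetrahedral.
For [Pd(OH)₄]²−: Ligand charges: each hydroxide is −1. With an overall charge of −2 the palladium centre must be in the +2 oxidation state. Group 10 minus oxidation state 2 gives a d⁸ configuration. A 4d d⁸ ion has a large crystal-field splitting; square planar leaves the high-energy d_{x²−y²} orbital empty and maximises CFSE. → square planar.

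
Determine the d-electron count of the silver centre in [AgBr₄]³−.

d10

Ligand charges: each bromide is −1. With an overall charge of −3 the silver centre must be in the +1 oxidation state.
Group 11 minus oxidation state 1 gives a d¹⁰ configuration.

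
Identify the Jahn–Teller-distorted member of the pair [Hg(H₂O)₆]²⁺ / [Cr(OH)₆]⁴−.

[Hg(H₂O)₆]²⁺: Ligand charges: water is neutral. With an overall charge of +2 the mercury centre must be in the +2 oxidation state. Mercury is a group-12 element; Hg(II) is therefore d¹⁰. The d¹⁰ configuration leaves the e_g set evenly filled (or empty) — no strong Jahn–Teller driving force.
[Cr(OH)₆]⁴−: Summing ligand charges against the −4 overall charge gives an oxidation state of +2 for chromium. Chromium is a group-6 element; Cr(II) is therefore d⁴. Hydroxide is a weak-field ligand for a first-row metal, so the complex is high-spin. The t₂g³e_g¹ (high-spin) configuration has an unevenly filled e_g set; the Jahn–Teller theorem predicts a tetragonal distortion (typically axial elongation) to lift the degeneracy.

[Cr(OH)₆]⁴−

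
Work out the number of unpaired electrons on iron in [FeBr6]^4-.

4 unpaired electrons

Each bromide is −1; balancing the −4 overall charge requires Fe(II).
Iron is a group-8 element; Fe(II) is therefore d⁶.
The spin state decides the count: Bromide is a weak-field ligand for a first-row metal, so the complex is high-spin.
An octahedral high-spin d⁶ ion is t₂g⁴e_g², giving 4 unpaired electrons.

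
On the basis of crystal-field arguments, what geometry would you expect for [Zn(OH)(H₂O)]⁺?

Each hydroxide is −1; water is neutral; balancing the +1 overall charge requires Zn(II).
Group 12 minus oxidation state 2 gives a d¹⁰ configuration.
With 2 monodentate ligands the coordination number is 2.
A d¹⁰ ion with only two ligands adopts a linear arrangement (sp hybridisation; no CFSE preference).

linear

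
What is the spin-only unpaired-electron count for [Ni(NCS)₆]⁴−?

Summing ligand charges against the −4 overall charge gives an oxidation state of +2 for nickel.
Ni sits in group 10, so the d-electron count is 10 − 2 = 8.
In an octahedral field the d⁸ configuration is t₂g⁶e_g² (only one arrangement possible), giving 2 unpaired electrons.

2 unpaired electrons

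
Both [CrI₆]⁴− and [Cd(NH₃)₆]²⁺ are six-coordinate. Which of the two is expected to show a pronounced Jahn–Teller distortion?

[CrI₆]⁴−

[CrI₆]⁴−: Each iodide is −1; balancing the −4 overall charge requires Cr(II). Chromium is a group-6 element; Cr(II) is therefore d⁴. Iodide is a weak-field ligand for a first-row metal, so the complex is high-spin. The t₂g³e_g¹ (high-spin) configuration has an unevenly filled e_g set; the Jahn–Teller theorem predicts a tetragonal distortion (typically axial elongation) to lift the degeneracy.
[Cd(NH₃)₆]²⁺: Ammonia is neutral; balancing the +2 overall charge requires Cd(II). Cd sits in group 12, so the d-electron count is 12 − 2 = 10. The d¹⁰ configuration leaves the e_g set evenly filled (or empty) — no strong Jahn–Teller driving force.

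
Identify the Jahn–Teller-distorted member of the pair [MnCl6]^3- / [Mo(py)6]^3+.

[MnCl6]^3-: Each chloride is −1; balancing the −3 overall charge requires Mn(III). Manganese is a group-7 element; Mn(III) is therefore d⁴. Chloride is a weak-field ligand for a first-row metal, so the complex is high-spin. The t₂g³e_g¹ (high-spin) configuration has an unevenly filled e_g set; the Jahn–Teller theorem predicts a tetragonal distortion (typically axial elongation) to lift the degeneracy.
[Mo(py)6]^3+: Summing ligand charges against the +3 overall charge gives an oxidation state of +3 for molybdenum. Mo sits in group 6, so the d-electron count is 6 − 3 = 3. The d³ configuration leaves the e_g set evenly filled (or empty) — no strong Jahn–Teller driving force.

[MnCl6]^3-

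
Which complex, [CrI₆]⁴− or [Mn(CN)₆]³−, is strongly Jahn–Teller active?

[CrI₆]⁴−

[CrI₆]⁴−: Summing ligand charges against the −4 overall charge gives an oxidation state of +2 for chromium. Group 6 minus oxidation state 2 gives a d⁴ configuration. Iodide is a weak-field ligand for a first-row metal, so the complex is high-spin. The t₂g³e_g¹ (high-spin) configuration has an unevenly filled e_g set; the Jahn–Teller theorem predicts a tetragonal distortion (typically axial elongation) to lift the degeneracy.
[Mn(CN)₆]³−: Summing ligand charges against the −3 overall charge gives an oxidation state of +3 for manganese. Mn sits in group 7, so the d-electron count is 7 − 3 = 4. Cyanide is a strong-field ligand (high in the spectrochemical series) for a first-row metal, so the complex is low-spin. The d⁴ configuration leaves the e_g set evenly filled (or empty) — no strong Jahn–Teller driving force.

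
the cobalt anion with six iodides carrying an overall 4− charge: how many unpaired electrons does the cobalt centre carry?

Each iodide is −1; balancing the −4 overall charge requires Co(II).
Cobalt is a group-9 element; Co(II) is therefore d⁷.
The spin state decides the count: Iodide is a weak-field ligand for a first-row metal, so the complex is high-spin.
An octahedral high-spin d⁷ ion is t₂g⁵e_g², giving 3 unpaired electrons.

3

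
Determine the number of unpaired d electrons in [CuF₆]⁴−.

Ligand charges: each fluoride is −1. With an overall charge of −4 the copper centre must be in the +2 oxidation state.
Cu sits in group 11, so the d-electron count is 11 − 2 = 9.
In an octahedral field the d⁹ configuration is t₂g⁶e_g³ (only one arrangement possible), giving 1 unpaired electron.

1 unpaired electron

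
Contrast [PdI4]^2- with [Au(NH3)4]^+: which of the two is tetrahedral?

For [PdI4]^2-: Summing ligand charges against the −2 overall charge gives an oxidation state of +2 for palladium. Pd sits in group 10, so the d-electron count is 10 − 2 = 8. A 4d d⁸ ion has a large crystal-field splitting; square planar leaves the high-energy d_{x²−y²} orbital empty and maximises CFSE. → square planar.
For [Au(NH3)4]^+: Ammonia is neutral; balancing the +1 overall charge requires Au(I). Group 11 minus oxidation state 1 gives a d¹⁰ configuration. A d¹⁰ ion has no crystal-field stabilisation preference between square planar and tetrahedral, so four ligands adopt the sterically favoured tetrahedral geometry. → tetrahedral.

[Au(NH3)4]^+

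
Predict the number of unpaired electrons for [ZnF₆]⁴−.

0 unpaired electrons

Ligand charges: each fluoride is −1. With an overall charge of −4 the zinc centre must be in the +2 oxidation state.
Group 12 minus oxidation state 2 gives a d¹⁰ configuration.
In an octahedral field the d¹⁰ configuration is t₂g⁶e_g⁴, giving 0 unpaired electrons.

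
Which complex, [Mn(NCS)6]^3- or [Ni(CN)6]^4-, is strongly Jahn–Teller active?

[Mn(NCS)6]^3-

[Mn(NCS)6]^3-: Summing ligand charges against the −3 overall charge gives an oxidation state of +3 for manganese. Manganese is a group-7 element; Mn(III) is therefore d⁴. Isothiocyanate is a weak-field ligand for a first-row metal, so the complex is high-spin. The t₂g³e_g¹ (high-spin) configuration has an unevenly filled e_g set; the Jahn–Teller theorem predicts a tetragonal distortion (typically axial elongation) to lift the degeneracy.
[Ni(CN)6]^4-: Summing ligand charges against the −4 overall charge gives an oxidation state of +2 for nickel. Ni sits in group 10, so the d-electron count is 10 − 2 = 8. The d⁸ configuration leaves the e_g set evenly filled (or empty) — no strong Jahn–Teller driving force.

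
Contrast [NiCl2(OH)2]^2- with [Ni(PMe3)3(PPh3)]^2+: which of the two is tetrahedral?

For [NiCl2(OH)2]^2-: Summing ligand charges against the −2 overall charge gives an oxidation state of +2 for nickel. Nickel is a group-10 element; Ni(II) is therefore d⁸. Chloride and hydroxide are weak-field ligands. With weak-field ligands the CFSE gain from square planar is small, so a 3d d⁸ ion takes the sterically preferred tetrahedral geometry. → tetrahedral.
For [Ni(PMe3)3(PPh3)]^2+: Summing ligand charges against the +2 overall charge gives an oxidation state of +2 for nickel. Ni sits in group 10, so the d-electron count is 10 − 2 = 8. Trimethylphosphine and triphenylphosphine are strong-field ligands (high in the spectrochemical series). A 3d d⁸ ion with strong-field ligands gains enough CFSE to favour square planar over tetrahedral. → square planar.

[NiCl2(OH)2]^2-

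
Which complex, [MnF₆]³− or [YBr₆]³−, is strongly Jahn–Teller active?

[MnF₆]³−

[MnF₆]³−: Ligand charges: each fluoride is −1. With an overall charge of −3 the manganese centre must be in the +3 oxidation state. Group 7 minus oxidation state 3 gives a d⁴ configuration. Fluoride is a weak-field ligand for a first-row metal, so the complex is high-spin. The t₂g³e_g¹ (high-spin) configuration has an unevenly filled e_g set; the Jahn–Teller theorem predicts a tetragonal distortion (typically axial elongation) to lift the degeneracy.
[YBr₆]³−: Each bromide is −1; balancing the −3 overall charge requires Y(III). Y sits in group 3, so the d-electron count is 3 − 3 = 0. The d⁰ configuration leaves the e_g set evenly filled (or empty) — no strong Jahn–Teller driving force.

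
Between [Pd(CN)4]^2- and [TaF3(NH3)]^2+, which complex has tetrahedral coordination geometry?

For [Pd(CN)4]^2-: Summing ligand charges against the −2 overall charge gives an oxidation state of +2 for palladium. Palladium is a group-10 element; Pd(II) is therefore d⁸. A 4d d⁸ ion has a large crystal-field splitting; square planar leaves the high-energy d_{x²−y²} orbital empty and maximises CFSE. → square planar.
For [TaF3(NH3)]^2+: Summing ligand charges against the +2 overall charge gives an oxidation state of +5 for tantalum. Ta sits in group 5, so the d-electron count is 5 − 5 = 0. A d⁰ ion has no crystal-field stabilisation preference between square planar and tetrahedral, so four ligands adopt the sterically favoured tetrahedral geometry. → tetrahedral.

[TaF3(NH3)]^2+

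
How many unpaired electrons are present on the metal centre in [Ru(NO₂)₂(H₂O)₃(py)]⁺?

1 unpaired electron

Summing ligand charges against the +1 overall charge gives an oxidation state of +3 for ruthenium.
Group 8 minus oxidation state 3 gives a d⁵ configuration.
The spin state decides the count: a 4d ion has a large Δₒ and is invariably low-spin.
An octahedral low-spin d⁵ ion is t₂g⁵e_g⁰, giving 1 unpaired electron.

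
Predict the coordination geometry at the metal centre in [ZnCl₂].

linear

Ligand charges: each chloride is −1. With an overall charge of 0 the zinc centre must be in the +2 oxidation state.
Zinc is a group-12 element; Zn(II) is therefore d¹⁰.
With 2 monodentate ligands the coordination number is 2.
A d¹⁰ ion with only two ligands adopts a linear arrangement (sp hybridisation; no CFSE preference).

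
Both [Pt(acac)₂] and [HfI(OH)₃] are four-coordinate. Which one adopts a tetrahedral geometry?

[HfI(OH)₃]

For [Pt(acac)₂]: Summing ligand charges against the 0 overall charge gives an oxidation state of +2 for platinum. Group 10 minus oxidation state 2 gives a d⁸ configuration. A 5d d⁸ ion has a large crystal-field splitting; square planar leaves the high-energy d_{x²−y²} orbital empty and maximises CFSE. → square planar.
For [HfI(OH)₃]: Summing ligand charges against the 0 overall charge gives an oxidation state of +4 for hafnium. Hf sits in group 4, so the d-electron count is 4 − 4 = 0. A d⁰ ion has no crystal-field stabilisation preference between square planar and tetrahedral, so four ligands adopt the sterically favoured tetrahedral geometry. → tetrahedral.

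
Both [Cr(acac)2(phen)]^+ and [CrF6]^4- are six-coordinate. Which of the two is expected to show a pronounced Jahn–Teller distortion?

[CrF6]^4-

[Cr(acac)2(phen)]^+: Each acetylacetonate is −1; 1,10-phenanthroline is neutral; balancing the +1 overall charge requires Cr(III). Group 6 minus oxidation state 3 gives a d³ configuration. The d³ configuration leaves the e_g set evenly filled (or empty) — no strong Jahn–Teller driving force.
[CrF6]^4-: Ligand charges: each fluoride is −1. With an overall charge of −4 the chromium centre must be in the +2 oxidation state. Group 6 minus oxidation state 2 gives a d⁴ configuration. Fluoride is a weak-field ligand for a first-row metal, so the complex is high-spin. The t₂g³e_g¹ (high-spin) configuration has an unevenly filled e_g set; the Jahn–Teller theorem predicts a tetragonal distortion (typically axial elongation) to lift the degeneracy.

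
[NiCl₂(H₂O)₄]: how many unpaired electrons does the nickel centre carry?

Each chloride is −1; water is neutral; balancing the 0 overall charge requires Ni(II).
Ni sits in group 10, so the d-electron count is 10 − 2 = 8.
In an octahedral field the d⁸ configuration is t₂g⁶e_g² (only one arrangement possible), giving 2 unpaired electrons.

2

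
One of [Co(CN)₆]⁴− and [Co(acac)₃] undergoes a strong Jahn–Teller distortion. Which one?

[Co(CN)₆]⁴−

[Co(CN)₆]⁴−: Summing ligand charges against the −4 overall charge gives an oxidation state of +2 for cobalt. Co sits in group 9, so the d-electron count is 9 − 2 = 7. Cyanide is a strong-field ligand (high in the spectrochemical series) for a first-row metal, so the complex is low-spin. The t₂g⁶e_g¹ (low-spin) configuration has an unevenly filled e_g set; the Jahn–Teller theorem predicts a tetragonal distortion (typically axial elongation) to lift the degeneracy.
[Co(acac)₃]: Summing ligand charges against the 0 overall charge gives an oxidation state of +3 for cobalt. Group 9 minus oxidation state 3 gives a d⁶ configuration. Co(III) has an exceptionally large octahedral splitting and is low-spin with essentially every ligand except fluoride. The d⁶ configuration leaves the e_g set evenly filled (or empty) — no strong Jahn–Teller driving force.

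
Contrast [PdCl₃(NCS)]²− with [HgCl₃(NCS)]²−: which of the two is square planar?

For [PdCl₃(NCS)]²−: Each chloride is −1; each isothiocyanate is −1; balancing the −2 overall charge requires Pd(II). Pd sits in group 10, so the d-electron count is 10 − 2 = 8. A 4d d⁸ ion has a large crystal-field splitting; square planar leaves the high-energy d_{x²−y²} orbital empty and maximises CFSE. → square planar.
For [HgCl₃(NCS)]²−: Summing ligand charges against the −2 overall charge gives an oxidation state of +2 for mercury. Group 12 minus oxidation state 2 gives a d¹⁰ configuration. A d¹⁰ ion has no crystal-field stabilisation preference between square planar and tetrahedral, so four ligands adopt the sterically favoured tetrahedral geometry. → tetrahedral.

[PdCl₃(NCS)]²−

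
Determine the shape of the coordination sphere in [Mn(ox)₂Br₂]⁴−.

octahedral

Ligand charges: each oxalate is −2; each bromide is −1. With an overall charge of −4 the manganese centre must be in the +2 oxidation state.
Mn sits in group 7, so the d-electron count is 7 − 2 = 5.
Counting donor atoms: 2×oxalate (bidentate) → 4 donors; 2×bromide (monodentate) → 2 donors. Coordination number = 6.
Six donors around a single metal centre give an octahedral coordination sphere.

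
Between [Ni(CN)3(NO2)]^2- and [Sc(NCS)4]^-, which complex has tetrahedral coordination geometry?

[Sc(NCS)4]^-

For [Ni(CN)3(NO2)]^2-: Ligand charges: each cyanide is −1; each nitro (N-bound nitrite) is −1. With an overall charge of −2 the nickel centre must be in the +2 oxidation state. Nickel is a group-10 element; Ni(II) is therefore d⁸. Cyanide and nitro (N-bound nitrite) are strong-field ligands (high in the spectrochemical series). A 3d d⁸ ion with strong-field ligands gains enough CFSE to favour square planar over tetrahedral. → square planar.
For [Sc(NCS)4]^-: Each isothiocyanate is −1; balancing the −1 overall charge requires Sc(III). Sc sits in group 3, so the d-electron count is 3 − 3 = 0. A d⁰ ion has no crystal-field stabilisation preference between square planar and tetrahedral, so four ligands adopt the sterically favoured tetrahedral geometry. → tetrahedral.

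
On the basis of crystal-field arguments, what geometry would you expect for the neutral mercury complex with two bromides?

linear

Ligand charges: each bromide is −1. With an overall charge of 0 the mercury centre must be in the +2 oxidation state.
Mercury is a group-12 element; Hg(II) is therefore d¹⁰.
With 2 monodentate ligands the coordination number is 2.
A d¹⁰ ion with only two ligands adopts a linear arrangement (sp hybridisation; no CFSE preference).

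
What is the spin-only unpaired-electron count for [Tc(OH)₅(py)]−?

3 unpaired electrons

Ligand charges: each hydroxide is −1; pyridine is neutral. With an overall charge of −1 the technetium centre must be in the +4 oxidation state.
Group 7 minus oxidation state 4 gives a d³ configuration.
In an octahedral field the d³ configuration is t₂g³e_g⁰ (only one arrangement possible), giving 3 unpaired electrons.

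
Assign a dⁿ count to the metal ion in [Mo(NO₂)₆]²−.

d²

Ligand charges: each nitro (N-bound nitrite) is −1. With an overall charge of −2 the molybdenum centre must be in the +4 oxidation state.
Molybdenum is a group-6 element; Mo(IV) is therefore d².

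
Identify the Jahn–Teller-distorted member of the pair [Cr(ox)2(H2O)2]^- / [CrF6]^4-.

[Cr(ox)2(H2O)2]^-: Each oxalate is −2; water is neutral; balancing the −1 overall charge requires Cr(III). Chromium is a group-6 element; Cr(III) is therefore d³. The d³ configuration leaves the e_g set evenly filled (or empty) — no strong Jahn–Teller driving force.
[CrF6]^4-: Ligand charges: each fluoride is −1. With an overall charge of −4 the chromium centre must be in the +2 oxidation state. Cr sits in group 6, so the d-electron count is 6 − 2 = 4. Fluoride is a weak-field ligand for a first-row metal, so the complex is high-spin. The t₂g³e_g¹ (high-spin) configuration has an unevenly filled e_g set; the Jahn–Teller theorem predicts a tetragonal distortion (typically axial elongation) to lift the degeneracy.

[CrF6]^4-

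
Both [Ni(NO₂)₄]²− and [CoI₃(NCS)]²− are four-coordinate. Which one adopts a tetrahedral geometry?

For [Ni(NO₂)₄]²−: Summing ligand charges against the −2 overall charge gives an oxidation state of +2 for nickel. Nickel is a group-10 element; Ni(II) is therefore d⁸. Nitro (N-bound nitrite) is a strong-field ligand (high in the spectrochemical series). A 3d d⁸ ion with strong-field ligands gains enough CFSE to favour square planar over tetrahedral. → square planar.
For [CoI₃(NCS)]²−: Summing ligand charges against the −2 overall charge gives an oxidation state of +2 for cobalt. Group 9 minus oxidation state 2 gives a d⁷ configuration. For a high-spin 3d d⁷ ion with weak-field ligands the small Δₜ gives little square-planar CFSE advantage, so four ligands adopt the sterically favoured tetrahedral geometry. → tetrahedral.

[CoI₃(NCS)]²−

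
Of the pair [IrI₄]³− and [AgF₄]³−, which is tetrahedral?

For [IrI₄]³−: Summing ligand charges against the −3 overall charge gives an oxidation state of +1 for iridium. Ir sits in group 9, so the d-electron count is 9 − 1 = 8. A 5d d⁸ ion has a large crystal-field splitting; square planar leaves the high-energy d_{x²−y²} orbital empty and maximises CFSE. → square planar.
For [AgF₄]³−: Ligand charges: each fluoride is −1. With an overall charge of −3 the silver centre must be in the +1 oxidation state. Silver is a group-11 element; Ag(I) is therefore d¹⁰. A d¹⁰ ion has no crystal-field stabilisation preference between square planar and tetrahedral, so four ligands adopt the sterically favoured tetrahedral geometry. → tetrahedral.

[AgF₄]³−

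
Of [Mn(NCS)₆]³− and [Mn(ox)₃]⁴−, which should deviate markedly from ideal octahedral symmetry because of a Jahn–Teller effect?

[Mn(NCS)₆]³−: Ligand charges: each isothiocyanate is −1. With an overall charge of −3 the manganese centre must be in the +3 oxidation state. Manganese is a group-7 element; Mn(III) is therefore d⁴. Isothiocyanate is a weak-field ligand for a first-row metal, so the complex is high-spin. The t₂g³e_g¹ (high-spin) configuration has an unevenly filled e_g set; the Jahn–Teller theorem predicts a tetragonal distortion (typically axial elongation) to lift the degeneracy.
[Mn(ox)₃]⁴−: Each oxalate is −2; balancing the −4 overall charge requires Mn(II). Manganese is a group-7 element; Mn(II) is therefore d⁵. Oxalate is a weak-field ligand for a first-row metal, so the complex is high-spin. The d⁵ configuration leaves the e_g set evenly filled (or empty) — no strong Jahn–Teller driving force.

[Mn(NCS)₆]³−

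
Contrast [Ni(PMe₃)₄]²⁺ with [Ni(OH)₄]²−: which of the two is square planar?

For [Ni(PMe₃)₄]²⁺: Ligand charges: trimethylphosphine is neutral. With an overall charge of +2 the nickel centre must be in the +2 oxidation state. Nickel is a group-10 element; Ni(II) is therefore d⁸. Trimethylphosphine is a strong-field ligand (high in the spectrochemical series). A 3d d⁸ ion with strong-field ligands gains enough CFSE to favour square planar over tetrahedral. → square planar.
For [Ni(OH)₄]²−: Each hydroxide is −1; balancing the −2 overall charge requires Ni(II). Ni sits in group 10, so the d-electron count is 10 − 2 = 8. Hydroxide is a weak-field ligand. With weak-field ligands the CFSE gain from square planar is small, so a 3d d⁸ ion takes the sterically preferred tetrahedral geometry. → tetrahedral.

[Ni(PMe₃)₄]²⁺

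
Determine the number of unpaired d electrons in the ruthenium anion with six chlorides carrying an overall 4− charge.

0

Each chloride is −1; balancing the −4 overall charge requires Ru(II).
Ru sits in group 8, so the d-electron count is 8 − 2 = 6.
The spin state decides the count: a 4d ion has a large Δₒ and is invariably low-spin.
An octahedral low-spin d⁶ ion is t₂g⁶e_g⁰, giving 0 unpaired electrons.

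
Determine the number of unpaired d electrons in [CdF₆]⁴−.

Summing ligand charges against the −4 overall charge gives an oxidation state of +2 for cadmium.
Group 12 minus oxidation state 2 gives a d¹⁰ configuration.
In an octahedral field the d¹⁰ configuration is t₂g⁶e_g⁴, giving 0 unpaired electrons.

0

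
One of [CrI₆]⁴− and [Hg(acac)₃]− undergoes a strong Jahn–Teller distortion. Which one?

[CrI₆]⁴−: Ligand charges: each iodide is −1. With an overall charge of −4 the chromium centre must be in the +2 oxidation state. Cr sits in group 6, so the d-electron count is 6 − 2 = 4. Iodide is a weak-field ligand for a first-row metal, so the complex is high-spin. The t₂g³e_g¹ (high-spin) configuration has an unevenly filled e_g set; the Jahn–Teller theorem predicts a tetragonal distortion (typically axial elongation) to lift the degeneracy.
[Hg(acac)₃]−: Summing ligand charges against the −1 overall charge gives an oxidation state of +2 for mercury. Group 12 minus oxidation state 2 gives a d¹⁰ configuration. The d¹⁰ configuration leaves the e_g set evenly filled (or empty) — no strong Jahn–Teller driving force.

[CrI₆]⁴−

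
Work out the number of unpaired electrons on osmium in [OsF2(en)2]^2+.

Summing ligand charges against the +2 overall charge gives an oxidation state of +4 for osmium.
Group 8 minus oxidation state 4 gives a d⁴ configuration.
Counting donor atoms: 2×fluoride (monodentate) → 2 donors; 2×ethylenediamine (bidentate) → 4 donors. Coordination number = 6.
The spin state decides the count: a 5d ion has a large Δₒ and is invariably low-spin.
An octahedral low-spin d⁴ ion is t₂g⁴e_g⁰, giving 2 unpaired electrons.

2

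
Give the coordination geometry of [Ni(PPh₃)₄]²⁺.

square planar

Ligand charges: triphenylphosphine is neutral. With an overall charge of +2 the nickel centre must be in the +2 oxidation state.
Ni sits in group 10, so the d-electron count is 10 − 2 = 8.
With 4 monodentate ligands the coordination number is 4.
Triphenylphosphine is a strong-field ligand (high in the spectrochemical series).
A 3d d⁸ ion with strong-field ligands gains enough CFSE to favour square planar over tetrahedral.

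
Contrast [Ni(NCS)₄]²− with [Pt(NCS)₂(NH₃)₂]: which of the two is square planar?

For [Ni(NCS)₄]²−: Summing ligand charges against the −2 overall charge gives an oxidation state of +2 for nickel. Nickel is a group-10 element; Ni(II) is therefore d⁸. Isothiocyanate is a weak-field ligand. With weak-field ligands the CFSE gain from square planar is small, so a 3d d⁸ ion takes the sterically preferred tetrahedral geometry. → tetrahedral.
For [Pt(NCS)₂(NH₃)₂]: Ligand charges: each isothiocyanate is −1; ammonia is neutral. With an overall charge of 0 the platinum centre must be in the +2 oxidation state. Group 10 minus oxidation state 2 gives a d⁸ configuration. A 5d d⁸ ion has a large crystal-field splitting; square planar leaves the high-energy d_{x²−y²} orbital empty and maximises CFSE. → square planar.

[Pt(NCS)₂(NH₃)₂]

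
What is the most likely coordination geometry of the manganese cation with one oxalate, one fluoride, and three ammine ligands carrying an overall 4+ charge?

Each oxalate is −2; each fluoride is −1; ammonia is neutral; balancing the +4 overall charge requires Mn(VII).
Group 7 minus oxidation state 7 gives a d⁰ configuration.
Counting donor atoms: 1×oxalate (bidentate) → 2 donors; 1×fluoride (monodentate) → 1 donor; 3×ammonia (monodentate) → 3 donors. Coordination number = 6.
Six donors around a single metal centre give an octahedral coordination sphere.

octahedral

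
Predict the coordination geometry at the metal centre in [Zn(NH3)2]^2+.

linear

Ligand charges: ammonia is neutral. With an overall charge of +2 the zinc centre must be in the +2 oxidation state.
Zinc is a group-12 element; Zn(II) is therefore d¹⁰.
Coordination number: 2.
A d¹⁰ ion with only two ligands adopts a linear arrangement (sp hybridisation; no CFSE preference).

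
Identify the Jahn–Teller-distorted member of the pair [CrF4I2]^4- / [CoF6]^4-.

[CrF4I2]^4-: Summing ligand charges against the −4 overall charge gives an oxidation state of +2 for chromium. Chromium is a group-6 element; Cr(II) is therefore d⁴. Fluoride and iodide are weak-field ligands for a first-row metal, so the complex is high-spin. The t₂g³e_g¹ (high-spin) configuration has an unevenly filled e_g set; the Jahn–Teller theorem predicts a tetragonal distortion (typically axial elongation) to lift the degeneracy.
[CoF6]^4-: Ligand charges: each fluoride is −1. With an overall charge of −4 the cobalt centre must be in the +2 oxidation state. Cobalt is a group-9 element; Co(II) is therefore d⁷. Fluoride is a weak-field ligand for a first-row metal, so the complex is high-spin. The d⁷ configuration leaves the e_g set evenly filled (or empty) — no strong Jahn–Teller driving force.

[CrF4I2]^4-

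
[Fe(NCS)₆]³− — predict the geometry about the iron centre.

Each isothiocyanate is −1; balancing the −3 overall charge requires Fe(III).
Group 8 minus oxidation state 3 gives a d⁵ configuration.
With 6 monodentate ligands the coordination number is 6.
Six donors around a single metal centre give an octahedral coordination sphere.

octahedral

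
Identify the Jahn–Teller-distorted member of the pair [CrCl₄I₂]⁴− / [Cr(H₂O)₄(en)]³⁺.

[CrCl₄I₂]⁴−: Ligand charges: each chloride is −1; each iodide is −1. With an overall charge of −4 the chromium centre must be in the +2 oxidation state. Group 6 minus oxidation state 2 gives a d⁴ configuration. Chloride and iodide are weak-field ligands for a first-row metal, so the complex is high-spin. The t₂g³e_g¹ (high-spin) configuration has an unevenly filled e_g set; the Jahn–Teller theorem predicts a tetragonal distortion (typically axial elongation) to lift the degeneracy.
[Cr(H₂O)₄(en)]³⁺: Summing ligand charges against the +3 overall charge gives an oxidation state of +3 for chromium. Cr sits in group 6, so the d-electron count is 6 − 3 = 3. The d³ configuration leaves the e_g set evenly filled (or empty) — no strong Jahn–Teller driving force.

[CrCl₄I₂]⁴−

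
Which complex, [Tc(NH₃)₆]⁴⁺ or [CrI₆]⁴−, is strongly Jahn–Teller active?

[CrI₆]⁴−

[Tc(NH₃)₆]⁴⁺: Ammonia is neutral; balancing the +4 overall charge requires Tc(IV). Technetium is a group-7 element; Tc(IV) is therefore d³. The d³ configuration leaves the e_g set evenly filled (or empty) — no strong Jahn–Teller driving force.
[CrI₆]⁴−: Ligand charges: each iodide is −1. With an overall charge of −4 the chromium centre must be in the +2 oxidation state. Chromium is a group-6 element; Cr(II) is therefore d⁴. Iodide is a weak-field ligand for a first-row metal, so the complex is high-spin. The t₂g³e_g¹ (high-spin) configuration has an unevenly filled e_g set; the Jahn–Teller theorem predicts a tetragonal distortion (typically axial elongation) to lift the degeneracy.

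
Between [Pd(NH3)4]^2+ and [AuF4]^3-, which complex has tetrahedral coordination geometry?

[AuF4]^3-

For [Pd(NH3)4]^2+: Ammonia is neutral; balancing the +2 overall charge requires Pd(II). Group 10 minus oxidation state 2 gives a d⁸ configuration. A 4d d⁸ ion has a large crystal-field splitting; square planar leaves the high-energy d_{x²−y²} orbital empty and maximises CFSE. → square planar.
For [AuF4]^3-: Ligand charges: each fluoride is −1. With an overall charge of −3 the gold centre must be in the +1 oxidation state. Gold is a group-11 element; Au(I) is therefore d¹⁰. A d¹⁰ ion has no crystal-field stabilisation preference between square planar and tetrahedral, so four ligands adopt the sterically favoured tetrahedral geometry. → tetrahedral.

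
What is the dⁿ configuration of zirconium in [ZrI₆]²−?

d⁰

Each iodide is −1; balancing the −2 overall charge requires Zr(IV).
Group 4 minus oxidation state 4 gives a d⁰ configuration.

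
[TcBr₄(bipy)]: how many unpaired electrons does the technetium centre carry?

3 unpaired electrons

Each bromide is −1; 2,2′-bipyridine is neutral; balancing the 0 overall charge requires Tc(IV).
Tc sits in group 7, so the d-electron count is 7 − 4 = 3.
Counting donor atoms: 4×bromide (monodentate) → 4 donors; 1×2,2′-bipyridine (bidentate) → 2 donors. Coordination number = 6.
In an octahedral field the d³ configuration is t₂g³e_g⁰ (only one arrangement possible), giving 3 unpaired electrons.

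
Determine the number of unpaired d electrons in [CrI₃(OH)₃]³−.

3

Ligand charges: each iodide is −1; each hydroxide is −1. With an overall charge of −3 the chromium centre must be in the +3 oxidation state.
Cr sits in group 6, so the d-electron count is 6 − 3 = 3.
In an octahedral field the d³ configuration is t₂g³e_g⁰ (only one arrangement possible), giving 3 unpaired electrons.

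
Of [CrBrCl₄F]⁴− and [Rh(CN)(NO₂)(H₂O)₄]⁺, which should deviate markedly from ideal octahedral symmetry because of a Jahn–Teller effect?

[CrBrCl₄F]⁴−: Each bromide is −1; each chloride is −1; each fluoride is −1; balancing the −4 overall charge requires Cr(II). Cr sits in group 6, so the d-electron count is 6 − 2 = 4. Bromide, chloride, and fluoride are weak-field ligands for a first-row metal, so the complex is high-spin. The t₂g³e_g¹ (high-spin) configuration has an unevenly filled e_g set; the Jahn–Teller theorem predicts a tetragonal distortion (typically axial elongation) to lift the degeneracy.
[Rh(CN)(NO₂)(H₂O)₄]⁺: Each cyanide is −1; each nitro (N-bound nitrite) is −1; water is neutral; balancing the +1 overall charge requires Rh(III). Rhodium is a group-9 element; Rh(III) is therefore d⁶. A 4d ion has a large Δₒ and is invariably low-spin. The d⁶ configuration leaves the e_g set evenly filled (or empty) — no strong Jahn–Teller driving force.

[CrBrCl₄F]⁴−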